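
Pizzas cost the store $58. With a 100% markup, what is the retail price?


Calculate the markup amount:
100% of $58 = $58
Add to cost:
$58 + $58 = $116

$116


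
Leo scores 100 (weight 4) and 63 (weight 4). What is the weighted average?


Weighted sum:
4 x 100 + 4 x 63 = 652
Total weight:
4 + 4 = 8
Weighted average:
652 / 8 = 81.5

81.5


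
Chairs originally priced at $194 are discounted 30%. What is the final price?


Calculate the discount amount:
30% of $194 = $58.20
Subtract from original:
$194 - $58.20 = $135.80

$135.80


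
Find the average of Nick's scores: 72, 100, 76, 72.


Add the scores:
72 + 100 + 76 + 72 = 320
Divide by the number of tests:
320 / 4 = 80

80


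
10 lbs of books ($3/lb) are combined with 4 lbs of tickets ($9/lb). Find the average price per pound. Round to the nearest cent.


Cost of books:
10 x $3 = $30
Cost of tickets:
4 x $9 = $36
Total cost: $30 + $36 = $66
Total weight: 14 lbs
Average: $66 / 14 = $4.7142... ≈ $4.71/lb

$4.71/lb


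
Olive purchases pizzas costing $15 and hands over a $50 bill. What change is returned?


Start with the amount paid:
$50
Subtract the price:
$50 - $15 = $35

$35


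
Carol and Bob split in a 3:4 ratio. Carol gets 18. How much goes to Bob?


Find the multiplier:
18 / 3 = 6
Apply to Bob's share:
4 x 6 = 24

24


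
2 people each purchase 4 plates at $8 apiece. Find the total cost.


Cost per person:
4 x $8 = $32
Group total:
2 x $32 = $64

$64


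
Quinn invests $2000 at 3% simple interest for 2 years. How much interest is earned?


Use the formula I = P x R x T / 100
P x R x T = 2000 x 3 x 2 = 12000
I = 12000 / 100 = $120

$120


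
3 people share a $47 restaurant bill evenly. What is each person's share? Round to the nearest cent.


Total bill: $47
Number of people: 3
Each pays: $47 / 3 = $15.6666... ≈ $15.67

$15.67


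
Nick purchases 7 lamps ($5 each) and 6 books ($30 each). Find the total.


Cost of lamps:
7 x $5 = $35
Cost of books:
6 x $30 = $180
Add both:
$35 + $180 = $215

$215


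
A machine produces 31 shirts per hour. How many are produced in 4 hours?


Production rate: 31 shirts per hour
Time: 4 hours
Total: 31 x 4 = 124 shirts

124 shirts


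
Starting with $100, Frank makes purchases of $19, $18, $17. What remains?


Add up expenses:
$19 + $18 + $17 = $54
Subtract from budget:
$100 - $54 = $46

$46


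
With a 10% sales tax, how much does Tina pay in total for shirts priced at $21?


Calculate the tax:
10% of $21 = $2.10
Add tax to price:
$21 + $2.10 = $23.10

$23.10


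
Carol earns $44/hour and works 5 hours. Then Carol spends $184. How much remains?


Calculate earnings:
5 x $44 = $220
Subtract spending:
$220 - $184 = $36

$36


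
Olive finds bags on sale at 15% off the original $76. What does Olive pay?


Calculate the discount amount:
15% of $76 = $11.40
Subtract from original:
$76 - $11.40 = $64.60

$64.60


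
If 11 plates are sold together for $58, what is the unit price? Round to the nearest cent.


Total cost: $58
Number of items: 11
Unit price: $58 / 11 = $5.2727... ≈ $5.27

$5.27


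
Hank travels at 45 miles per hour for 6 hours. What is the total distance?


Use the formula: distance = speed x time
Speed = 45 mph, Time = 6 hours
45 x 6 = 270 miles

270 miles


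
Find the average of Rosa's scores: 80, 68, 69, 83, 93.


Add the scores:
80 + 68 + 69 + 83 + 93 = 393
Divide by the number of tests:
393 / 5 = 78.6

78.6


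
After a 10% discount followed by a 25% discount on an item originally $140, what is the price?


First discount:
10% of $140 = $14
Price after first discount:
$140 - $14 = $126
Second discount:
25% of $126 = $31.50
Final price:
$126 - $31.50 = $94.50

$94.50


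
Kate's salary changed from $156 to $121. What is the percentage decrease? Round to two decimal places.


Find the absolute change:
|121 - 156| = 35
Divide by original and multiply by 100:
35 / 156 x 100 = 22.4358...% ≈ 22.44%

22.44%


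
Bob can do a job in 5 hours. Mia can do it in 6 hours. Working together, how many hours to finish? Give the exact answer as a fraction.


Bob's rate: 1/5 of the job per hour
Mia's rate: 1/6 of the job per hour
Combined rate: 1/5 + 1/6 = 11/30 per hour
Time = 1 / (11/30) = 30/11 hours (≈ 2.73 hours)

30/11 hours


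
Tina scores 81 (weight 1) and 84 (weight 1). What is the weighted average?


Weighted sum:
1 x 81 + 1 x 84 = 165
Total weight:
1 + 1 = 2
Weighted average:
165 / 2 = 82.5

82.5


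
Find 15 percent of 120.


Convert percentage to decimal:
15% = 0.15
Multiply:
120 x 0.15 = 18

18


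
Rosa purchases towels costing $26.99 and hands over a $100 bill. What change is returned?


Start with the amount paid:
$100
Subtract the price:
$100 - $26.99 = $73.01

$73.01


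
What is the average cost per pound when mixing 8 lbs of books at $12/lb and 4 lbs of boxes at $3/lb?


Cost of books:
8 x $12 = $96
Cost of boxes:
4 x $3 = $12
Total cost: $96 + $12 = $108
Total weight: 12 lbs
Average: $108 / 12 = $9/lb

$9/lb


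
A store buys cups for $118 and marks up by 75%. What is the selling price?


Calculate the markup amount:
75% of $118 = $88.50
Add to cost:
$118 + $88.50 = $206.50

$206.50


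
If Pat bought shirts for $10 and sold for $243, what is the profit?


Selling price = $243
Cost price = $10
Profit = selling price - cost price:
Profit = $243 - $10 = $233

$233


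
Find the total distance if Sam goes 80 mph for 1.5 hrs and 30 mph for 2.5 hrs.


Leg 1 distance:
80 x 1.5 = 120 miles
Leg 2 distance:
30 x 2.5 = 75 miles
Total distance:
120 + 75 = 195 miles

195 miles


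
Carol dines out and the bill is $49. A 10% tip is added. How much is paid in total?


Calculate the tip:
10% of $49 = $4.90
Add tip to meal cost:
$49 + $4.90 = $53.90

$53.90


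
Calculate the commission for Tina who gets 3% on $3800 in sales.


Convert rate to decimal:
3% = 0.03
Multiply by sales:
$3800 x 0.03 = $114

$114


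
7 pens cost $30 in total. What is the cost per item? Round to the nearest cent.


Total cost: $30
Number of items: 7
Unit price: $30 / 7 = $4.2857... ≈ $4.29

$4.29


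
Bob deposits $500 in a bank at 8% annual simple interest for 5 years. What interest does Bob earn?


Use the formula I = P x R x T / 100
P x R x T = 500 x 8 x 5 = 20000
I = 20000 / 100 = $200

$200


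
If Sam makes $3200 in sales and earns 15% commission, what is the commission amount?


Convert rate to decimal:
15% = 0.15
Multiply by sales:
$3200 x 0.15 = $480

$480


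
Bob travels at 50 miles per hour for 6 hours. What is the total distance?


Use the formula: distance = speed x time
Speed = 50 mph, Time = 6 hours
50 x 6 = 300 miles

300 miles


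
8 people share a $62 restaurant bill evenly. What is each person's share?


Total bill: $62
Number of people: 8
Each pays: $62 / 8 = $7.75

$7.75


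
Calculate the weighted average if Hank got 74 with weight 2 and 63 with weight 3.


Weighted sum:
2 x 74 + 3 x 63 = 337
Total weight:
2 + 3 = 5
Weighted average:
337 / 5 = 67.4

67.4


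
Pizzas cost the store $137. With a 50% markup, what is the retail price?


Calculate the markup amount:
50% of $137 = $68.50
Add to cost:
$137 + $68.50 = $205.50

$205.50


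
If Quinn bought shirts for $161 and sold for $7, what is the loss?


Selling price = $7
Cost price = $161
Loss = cost price - selling price:
Loss = $161 - $7 = $154

$154


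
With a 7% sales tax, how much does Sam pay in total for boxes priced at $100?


Calculate the tax:
7% of $100 = $7
Add tax to price:
$100 + $7 = $107

$107


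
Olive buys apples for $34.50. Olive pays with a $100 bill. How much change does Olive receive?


Start with the amount paid:
$100
Subtract the price:
$100 - $34.50 = $65.50

$65.50


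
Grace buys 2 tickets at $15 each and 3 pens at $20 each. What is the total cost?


Cost of tickets:
2 x $15 = $30
Cost of pens:
3 x $20 = $60
Add both:
$30 + $60 = $90

$90


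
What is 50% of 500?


Convert percentage to decimal:
50% = 0.5
Multiply:
500 x 0.5 = 250

250


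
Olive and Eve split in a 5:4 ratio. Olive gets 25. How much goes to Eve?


Find the multiplier:
25 / 5 = 5
Apply to Eve's share:
4 x 5 = 20

20


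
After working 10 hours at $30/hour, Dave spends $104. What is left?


Calculate earnings:
10 x $30 = $300
Subtract spending:
$300 - $104 = $196

$196


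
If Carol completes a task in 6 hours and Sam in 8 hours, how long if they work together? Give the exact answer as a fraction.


Carol's rate: 1/6 of the job per hour
Sam's rate: 1/8 of the job per hour
Combined rate: 1/6 + 1/8 = 7/24 per hour
Time = 1 / (7/24) = 24/7 hours (≈ 3.43 hours)

24/7 hours


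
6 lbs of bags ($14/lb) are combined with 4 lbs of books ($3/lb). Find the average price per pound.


Cost of bags:
6 x $14 = $84
Cost of books:
4 x $3 = $12
Total cost: $84 + $12 = $96
Total weight: 10 lbs
Average: $96 / 10 = $9.60/lb

$9.60/lb


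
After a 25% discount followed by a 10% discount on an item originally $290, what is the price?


First discount:
25% of $290 = $72.50
Price after first discount:
$290 - $72.50 = $217.50
Second discount:
10% of $217.50 = $21.75
Final price:
$217.50 - $21.75 = $195.75

$195.75


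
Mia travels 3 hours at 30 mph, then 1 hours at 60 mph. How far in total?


Leg 1 distance:
30 x 3 = 90 miles
Leg 2 distance:
60 x 1 = 60 miles
Total distance:
90 + 60 = 150 miles

150 miles


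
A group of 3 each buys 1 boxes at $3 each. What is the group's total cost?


Cost per person:
1 x $3 = $3
Group total:
3 x $3 = $9

$9


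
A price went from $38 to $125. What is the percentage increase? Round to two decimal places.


Find the absolute change:
|125 - 38| = 87
Divide by original and multiply by 100:
87 / 38 x 100 = 228.9473...% ≈ 228.95%

228.95%


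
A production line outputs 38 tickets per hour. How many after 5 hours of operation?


Production rate: 38 tickets per hour
Time: 5 hours
Total: 38 x 5 = 190 tickets

190 tickets


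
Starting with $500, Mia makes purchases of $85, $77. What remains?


Add up expenses:
$85 + $77 = $162
Subtract from budget:
$500 - $162 = $338

$338


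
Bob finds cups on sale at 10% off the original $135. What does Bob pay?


Calculate the discount amount:
10% of $135 = $13.50
Subtract from original:
$135 - $13.50 = $121.50

$121.50


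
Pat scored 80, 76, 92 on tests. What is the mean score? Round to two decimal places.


Add the scores:
80 + 76 + 92 = 248
Divide by the number of tests:
248 / 3 = 82.6666... ≈ 82.67

82.67


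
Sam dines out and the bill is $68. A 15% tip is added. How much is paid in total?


Calculate the tip:
15% of $68 = $10.20
Add tip to meal cost:
$68 + $10.20 = $78.20

$78.20


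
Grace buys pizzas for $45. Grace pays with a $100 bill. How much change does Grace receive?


Start with the amount paid:
$100
Subtract the price:
$100 - $45 = $55

$55


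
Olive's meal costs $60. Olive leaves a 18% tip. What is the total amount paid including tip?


Calculate the tip:
18% of $60 = $10.80
Add tip to meal cost:
$60 + $10.80 = $70.80

$70.80


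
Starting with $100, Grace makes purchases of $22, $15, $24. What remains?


Add up expenses:
$22 + $15 + $24 = $61
Subtract from budget:
$100 - $61 = $39

$39


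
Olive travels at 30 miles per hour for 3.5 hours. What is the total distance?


Use the formula: distance = speed x time
Speed = 30 mph, Time = 3.5 hours
30 x 3.5 = 105 miles

105 miles


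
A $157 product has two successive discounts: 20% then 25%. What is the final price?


First discount:
20% of $157 = $31.40
Price after first discount:
$157 - $31.40 = $125.60
Second discount:
25% of $125.60 = $31.40
Final price:
$125.60 - $31.40 = $94.20

$94.20


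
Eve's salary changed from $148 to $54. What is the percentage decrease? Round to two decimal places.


Find the absolute change:
|54 - 148| = 94
Divide by original and multiply by 100:
94 / 148 x 100 = 63.5135...% ≈ 63.51%

63.51%


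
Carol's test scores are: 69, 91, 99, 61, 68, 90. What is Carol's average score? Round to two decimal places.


Add the scores:
69 + 91 + 99 + 61 + 68 + 90 = 478
Divide by the number of tests:
478 / 6 = 79.6666... ≈ 79.67

79.67


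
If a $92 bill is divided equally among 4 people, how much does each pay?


Total bill: $92
Number of people: 4
Each pays: $92 / 4 = $23

$23


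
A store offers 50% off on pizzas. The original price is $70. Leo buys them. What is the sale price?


Calculate the discount amount:
50% of $70 = $35
Subtract from original:
$70 - $35 = $35

$35


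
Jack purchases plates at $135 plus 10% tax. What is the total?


Calculate the tax:
10% of $135 = $13.50
Add tax to price:
$135 + $13.50 = $148.50

$148.50


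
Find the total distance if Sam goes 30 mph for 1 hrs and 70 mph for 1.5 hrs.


Leg 1 distance:
30 x 1 = 30 miles
Leg 2 distance:
70 x 1.5 = 105 miles
Total distance:
30 + 105 = 135 miles

135 miles


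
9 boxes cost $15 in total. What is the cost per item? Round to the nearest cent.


Total cost: $15
Number of items: 9
Unit price: $15 / 9 = $1.6666... ≈ $1.67

$1.67


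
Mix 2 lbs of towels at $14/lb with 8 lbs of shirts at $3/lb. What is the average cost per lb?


Cost of towels:
2 x $14 = $28
Cost of shirts:
8 x $3 = $24
Total cost: $28 + $24 = $52
Total weight: 10 lbs
Average: $52 / 10 = $5.20/lb

$5.20/lb


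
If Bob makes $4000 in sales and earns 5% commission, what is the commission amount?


Convert rate to decimal:
5% = 0.05
Multiply by sales:
$4000 x 0.05 = $200

$200


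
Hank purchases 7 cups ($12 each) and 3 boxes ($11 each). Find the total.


Cost of cups:
7 x $12 = $84
Cost of boxes:
3 x $11 = $33
Add both:
$84 + $33 = $117

$117


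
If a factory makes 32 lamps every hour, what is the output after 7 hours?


Production rate: 32 lamps per hour
Time: 7 hours
Total: 32 x 7 = 224 lamps

224 lamps


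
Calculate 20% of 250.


Convert percentage to decimal:
20% = 0.2
Multiply:
250 x 0.2 = 50

50


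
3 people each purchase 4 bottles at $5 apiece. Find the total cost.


Cost per person:
4 x $5 = $20
Group total:
3 x $20 = $60

$60


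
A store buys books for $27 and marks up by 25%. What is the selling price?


Calculate the markup amount:
25% of $27 = $6.75
Add to cost:
$27 + $6.75 = $33.75

$33.75


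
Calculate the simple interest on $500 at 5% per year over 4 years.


Use the formula I = P x R x T / 100
P x R x T = 500 x 5 x 4 = 10000
I = 10000 / 100 = $100

$100


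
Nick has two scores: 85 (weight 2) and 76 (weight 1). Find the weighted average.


Weighted sum:
2 x 85 + 1 x 76 = 246
Total weight:
2 + 1 = 3
Weighted average:
246 / 3 = 82

82


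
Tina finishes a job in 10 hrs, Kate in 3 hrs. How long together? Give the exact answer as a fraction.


Tina's rate: 1/10 of the job per hour
Kate's rate: 1/3 of the job per hour
Combined rate: 1/10 + 1/3 = 13/30 per hour
Time = 1 / (13/30) = 30/13 hours (≈ 2.31 hours)

30/13 hours


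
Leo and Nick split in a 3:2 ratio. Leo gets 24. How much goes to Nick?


Find the multiplier:
24 / 3 = 8
Apply to Nick's share:
2 x 8 = 16

16


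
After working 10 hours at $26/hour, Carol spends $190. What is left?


Calculate earnings:
10 x $26 = $260
Subtract spending:
$260 - $190 = $70

$70


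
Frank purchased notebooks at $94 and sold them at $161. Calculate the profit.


Selling price = $161
Cost price = $94
Profit = selling price - cost price:
Profit = $161 - $94 = $67

$67


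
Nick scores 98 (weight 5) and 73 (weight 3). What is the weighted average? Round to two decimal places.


Weighted sum:
5 x 98 + 3 x 73 = 709
Total weight:
5 + 3 = 8
Weighted average:
709 / 8 = 88.625 ≈ 88.63

88.63


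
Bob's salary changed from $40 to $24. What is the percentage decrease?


Find the absolute change:
|24 - 40| = 16
Divide by original and multiply by 100:
16 / 40 x 100 = 40%

40%


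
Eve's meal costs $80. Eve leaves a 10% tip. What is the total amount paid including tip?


Calculate the tip:
10% of $80 = $8
Add tip to meal cost:
$80 + $8 = $88

$88


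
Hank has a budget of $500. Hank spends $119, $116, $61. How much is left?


Add up expenses:
$119 + $116 + $61 = $296
Subtract from budget:
$500 - $296 = $204

$204


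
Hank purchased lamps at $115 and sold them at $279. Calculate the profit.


Selling price = $279
Cost price = $115
Profit = selling price - cost price:
Profit = $279 - $115 = $164

$164


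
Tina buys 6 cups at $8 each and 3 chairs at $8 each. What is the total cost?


Cost of cups:
6 x $8 = $48
Cost of chairs:
3 x $8 = $24
Add both:
$48 + $24 = $72

$72


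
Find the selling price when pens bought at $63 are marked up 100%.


Calculate the markup amount:
100% of $63 = $63
Add to cost:
$63 + $63 = $126

$126


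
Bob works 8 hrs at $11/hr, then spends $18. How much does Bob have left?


Calculate earnings:
8 x $11 = $88
Subtract spending:
$88 - $18 = $70

$70


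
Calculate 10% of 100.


Convert percentage to decimal:
10% = 0.1
Multiply:
100 x 0.1 = 10

10


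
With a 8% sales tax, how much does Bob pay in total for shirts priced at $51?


Calculate the tax:
8% of $51 = $4.08
Add tax to price:
$51 + $4.08 = $55.08

$55.08


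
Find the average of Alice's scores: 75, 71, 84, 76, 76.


Add the scores:
75 + 71 + 84 + 76 + 76 = 382
Divide by the number of tests:
382 / 5 = 76.4

76.4


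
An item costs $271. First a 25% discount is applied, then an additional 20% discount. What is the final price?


First discount:
25% of $271 = $67.75
Price after first discount:
$271 - $67.75 = $203.25
Second discount:
20% of $203.25 = $40.65
Final price:
$203.25 - $40.65 = $162.60

$162.60


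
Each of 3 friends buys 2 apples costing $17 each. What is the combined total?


Cost per person:
2 x $17 = $34
Group total:
3 x $34 = $102

$102


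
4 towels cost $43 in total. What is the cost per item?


Total cost: $43
Number of items: 4
Unit price: $43 / 4 = $10.75

$10.75


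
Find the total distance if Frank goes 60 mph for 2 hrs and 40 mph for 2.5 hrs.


Leg 1 distance:
60 x 2 = 120 miles
Leg 2 distance:
40 x 2.5 = 100 miles
Total distance:
120 + 100 = 220 miles

220 miles


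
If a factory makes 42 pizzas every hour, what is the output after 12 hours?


Production rate: 42 pizzas per hour
Time: 12 hours
Total: 42 x 12 = 504 pizzas

504 pizzas


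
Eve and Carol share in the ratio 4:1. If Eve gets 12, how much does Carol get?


Find the multiplier:
12 / 4 = 3
Apply to Carol's share:
1 x 3 = 3

3


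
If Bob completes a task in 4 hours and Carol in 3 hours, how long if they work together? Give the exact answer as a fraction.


Bob's rate: 1/4 of the job per hour
Carol's rate: 1/3 of the job per hour
Combined rate: 1/4 + 1/3 = 7/12 per hour
Time = 1 / (7/12) = 12/7 hours (≈ 1.71 hours)

12/7 hours


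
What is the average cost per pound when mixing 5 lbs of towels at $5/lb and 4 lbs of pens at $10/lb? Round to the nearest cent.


Cost of towels:
5 x $5 = $25
Cost of pens:
4 x $10 = $40
Total cost: $25 + $40 = $65
Total weight: 9 lbs
Average: $65 / 9 = $7.2222... ≈ $7.22/lb

$7.22/lb


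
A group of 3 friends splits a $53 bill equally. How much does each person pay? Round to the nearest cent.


Total bill: $53
Number of people: 3
Each pays: $53 / 3 = $17.6666... ≈ $17.67

$17.67


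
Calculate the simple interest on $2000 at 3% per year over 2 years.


Use the formula I = P x R x T / 100
P x R x T = 2000 x 3 x 2 = 12000
I = 12000 / 100 = $120

$120


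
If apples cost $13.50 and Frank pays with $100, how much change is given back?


Start with the amount paid:
$100
Subtract the price:
$100 - $13.50 = $86.50

$86.50


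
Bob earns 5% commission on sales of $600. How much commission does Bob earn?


Convert rate to decimal:
5% = 0.05
Multiply by sales:
$600 x 0.05 = $30

$30


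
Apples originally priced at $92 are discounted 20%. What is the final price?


Calculate the discount amount:
20% of $92 = $18.40
Subtract from original:
$92 - $18.40 = $73.60

$73.60


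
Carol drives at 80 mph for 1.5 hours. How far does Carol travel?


Use the formula: distance = speed x time
Speed = 80 mph, Time = 1.5 hours
80 x 1.5 = 120 miles

120 miles


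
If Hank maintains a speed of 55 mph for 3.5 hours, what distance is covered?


Use the formula: distance = speed x time
Speed = 55 mph, Time = 3.5 hours
55 x 3.5 = 192.5 miles

192.5 miles


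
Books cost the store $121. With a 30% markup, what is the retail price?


Calculate the markup amount:
30% of $121 = $36.30
Add to cost:
$121 + $36.30 = $157.30

$157.30


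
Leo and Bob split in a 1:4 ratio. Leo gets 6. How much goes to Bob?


Find the multiplier:
6 / 1 = 6
Apply to Bob's share:
4 x 6 = 24

24


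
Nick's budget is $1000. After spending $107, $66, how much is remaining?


Add up expenses:
$107 + $66 = $173
Subtract from budget:
$1000 - $173 = $827

$827


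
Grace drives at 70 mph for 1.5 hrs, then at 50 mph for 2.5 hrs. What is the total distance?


Leg 1 distance:
70 x 1.5 = 105 miles
Leg 2 distance:
50 x 2.5 = 125 miles
Total distance:
105 + 125 = 230 miles

230 miles


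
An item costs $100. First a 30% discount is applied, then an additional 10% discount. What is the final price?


First discount:
30% of $100 = $30
Price after first discount:
$100 - $30 = $70
Second discount:
10% of $70 = $7
Final price:
$70 - $7 = $63

$63


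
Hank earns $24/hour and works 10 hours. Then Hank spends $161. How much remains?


Calculate earnings:
10 x $24 = $240
Subtract spending:
$240 - $161 = $79

$79


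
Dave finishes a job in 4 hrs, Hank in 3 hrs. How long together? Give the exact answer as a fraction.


Dave's rate: 1/4 of the job per hour
Hank's rate: 1/3 of the job per hour
Combined rate: 1/4 + 1/3 = 7/12 per hour
Time = 1 / (7/12) = 12/7 hours (≈ 1.71 hours)

12/7 hours


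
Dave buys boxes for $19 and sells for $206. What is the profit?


Selling price = $206
Cost price = $19
Profit = selling price - cost price:
Profit = $206 - $19 = $187

$187


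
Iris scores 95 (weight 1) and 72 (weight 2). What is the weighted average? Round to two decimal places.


Weighted sum:
1 x 95 + 2 x 72 = 239
Total weight:
1 + 2 = 3
Weighted average:
239 / 3 = 79.6666... ≈ 79.67

79.67


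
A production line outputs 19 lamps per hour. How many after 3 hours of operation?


Production rate: 19 lamps per hour
Time: 3 hours
Total: 19 x 3 = 57 lamps

57 lamps


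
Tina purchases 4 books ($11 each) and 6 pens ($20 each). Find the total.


Cost of books:
4 x $11 = $44
Cost of pens:
6 x $20 = $120
Add both:
$44 + $120 = $164

$164


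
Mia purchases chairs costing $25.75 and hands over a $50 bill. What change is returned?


Start with the amount paid:
$50
Subtract the price:
$50 - $25.75 = $24.25

$24.25


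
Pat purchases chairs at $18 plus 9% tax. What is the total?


Calculate the tax:
9% of $18 = $1.62
Add tax to price:
$18 + $1.62 = $19.62

$19.62


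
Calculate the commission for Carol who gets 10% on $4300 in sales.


Convert rate to decimal:
10% = 0.1
Multiply by sales:
$4300 x 0.1 = $430

$430


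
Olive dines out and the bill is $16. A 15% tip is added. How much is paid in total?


Calculate the tip:
15% of $16 = $2.40
Add tip to meal cost:
$16 + $2.40 = $18.40

$18.40


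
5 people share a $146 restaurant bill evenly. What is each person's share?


Total bill: $146
Number of people: 5
Each pays: $146 / 5 = $29.20

$29.20


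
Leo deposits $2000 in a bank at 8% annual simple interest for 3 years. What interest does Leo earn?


Use the formula I = P x R x T / 100
P x R x T = 2000 x 8 x 3 = 48000
I = 48000 / 100 = $480

$480


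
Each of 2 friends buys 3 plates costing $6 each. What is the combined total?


Cost per person:
3 x $6 = $18
Group total:
2 x $18 = $36

$36


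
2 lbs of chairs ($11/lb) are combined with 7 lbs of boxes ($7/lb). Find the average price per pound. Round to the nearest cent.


Cost of chairs:
2 x $11 = $22
Cost of boxes:
7 x $7 = $49
Total cost: $22 + $49 = $71
Total weight: 9 lbs
Average: $71 / 9 = $7.8888... ≈ $7.89/lb

$7.89/lb


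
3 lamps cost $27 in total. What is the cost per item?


Total cost: $27
Number of items: 3
Unit price: $27 / 3 = $9

$9


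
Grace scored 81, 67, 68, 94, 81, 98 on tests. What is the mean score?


Add the scores:
81 + 67 + 68 + 94 + 81 + 98 = 489
Divide by the number of tests:
489 / 6 = 81.5

81.5


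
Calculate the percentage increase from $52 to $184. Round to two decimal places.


Find the absolute change:
|184 - 52| = 132
Divide by original and multiply by 100:
132 / 52 x 100 = 253.8461...% ≈ 253.85%

253.85%


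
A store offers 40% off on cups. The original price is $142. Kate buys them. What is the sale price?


Calculate the discount amount:
40% of $142 = $56.80
Subtract from original:
$142 - $56.80 = $85.20

$85.20


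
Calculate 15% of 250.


Convert percentage to decimal:
15% = 0.15
Multiply:
250 x 0.15 = 37.5

37.5


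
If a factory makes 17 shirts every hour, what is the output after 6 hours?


Production rate: 17 shirts per hour
Time: 6 hours
Total: 17 x 6 = 102 shirts

102 shirts


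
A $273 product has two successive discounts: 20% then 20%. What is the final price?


First discount:
20% of $273 = $54.60
Price after first discount:
$273 - $54.60 = $218.40
Second discount:
20% of $218.40 = $43.68
Final price:
$218.40 - $43.68 = $174.72

$174.72


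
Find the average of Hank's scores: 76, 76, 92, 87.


Add the scores:
76 + 76 + 92 + 87 = 331
Divide by the number of tests:
331 / 4 = 82.75

82.75


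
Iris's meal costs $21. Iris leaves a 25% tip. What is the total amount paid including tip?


Calculate the tip:
25% of $21 = $5.25
Add tip to meal cost:
$21 + $5.25 = $26.25

$26.25


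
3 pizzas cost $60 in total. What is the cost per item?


Total cost: $60
Number of items: 3
Unit price: $60 / 3 = $20

$20


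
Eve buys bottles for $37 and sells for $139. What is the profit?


Selling price = $139
Cost price = $37
Profit = selling price - cost price:
Profit = $139 - $37 = $102

$102


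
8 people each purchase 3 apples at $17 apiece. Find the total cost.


Cost per person:
3 x $17 = $51
Group total:
8 x $51 = $408

$408


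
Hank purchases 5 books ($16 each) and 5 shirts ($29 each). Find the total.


Cost of books:
5 x $16 = $80
Cost of shirts:
5 x $29 = $145
Add both:
$80 + $145 = $225

$225


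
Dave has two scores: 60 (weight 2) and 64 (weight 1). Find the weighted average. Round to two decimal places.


Weighted sum:
2 x 60 + 1 x 64 = 184
Total weight:
2 + 1 = 3
Weighted average:
184 / 3 = 61.3333... ≈ 61.33

61.33


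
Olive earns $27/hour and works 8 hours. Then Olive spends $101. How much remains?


Calculate earnings:
8 x $27 = $216
Subtract spending:
$216 - $101 = $115

$115


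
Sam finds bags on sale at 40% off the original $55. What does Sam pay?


Calculate the discount amount:
40% of $55 = $22
Subtract from original:
$55 - $22 = $33

$33


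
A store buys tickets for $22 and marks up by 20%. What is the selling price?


Calculate the markup amount:
20% of $22 = $4.40
Add to cost:
$22 + $4.40 = $26.40

$26.40


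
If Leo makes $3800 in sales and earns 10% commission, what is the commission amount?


Convert rate to decimal:
10% = 0.1
Multiply by sales:
$3800 x 0.1 = $380

$380


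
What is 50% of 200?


Convert percentage to decimal:
50% = 0.5
Multiply:
200 x 0.5 = 100

100


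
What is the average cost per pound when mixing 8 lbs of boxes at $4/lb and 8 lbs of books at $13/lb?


Cost of boxes:
8 x $4 = $32
Cost of books:
8 x $13 = $104
Total cost: $32 + $104 = $136
Total weight: 16 lbs
Average: $136 / 16 = $8.50/lb

$8.50/lb


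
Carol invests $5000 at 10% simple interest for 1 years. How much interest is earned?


Use the formula I = P x R x T / 100
P x R x T = 5000 x 10 x 1 = 50000
I = 50000 / 100 = $500

$500


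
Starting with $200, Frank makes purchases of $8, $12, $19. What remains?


Add up expenses:
$8 + $12 + $19 = $39
Subtract from budget:
$200 - $39 = $161

$161


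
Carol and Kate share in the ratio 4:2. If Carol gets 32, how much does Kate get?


Find the multiplier:
32 / 4 = 8
Apply to Kate's share:
2 x 8 = 16

16


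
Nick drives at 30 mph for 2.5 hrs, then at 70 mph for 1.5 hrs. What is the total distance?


Leg 1 distance:
30 x 2.5 = 75 miles
Leg 2 distance:
70 x 1.5 = 105 miles
Total distance:
75 + 105 = 180 miles

180 miles


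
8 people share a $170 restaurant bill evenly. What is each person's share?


Total bill: $170
Number of people: 8
Each pays: $170 / 8 = $21.25

$21.25


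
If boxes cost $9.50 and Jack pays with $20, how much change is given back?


Start with the amount paid:
$20
Subtract the price:
$20 - $9.50 = $10.50

$10.50


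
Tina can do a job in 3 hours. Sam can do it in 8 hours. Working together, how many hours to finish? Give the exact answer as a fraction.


Tina's rate: 1/3 of the job per hour
Sam's rate: 1/8 of the job per hour
Combined rate: 1/3 + 1/8 = 11/24 per hour
Time = 1 / (11/24) = 24/11 hours (≈ 2.18 hours)

24/11 hours


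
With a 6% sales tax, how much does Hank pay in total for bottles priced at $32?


Calculate the tax:
6% of $32 = $1.92
Add tax to price:
$32 + $1.92 = $33.92

$33.92


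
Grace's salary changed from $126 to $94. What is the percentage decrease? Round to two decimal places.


Find the absolute change:
|94 - 126| = 32
Divide by original and multiply by 100:
32 / 126 x 100 = 25.3968...% ≈ 25.4%

25.4%


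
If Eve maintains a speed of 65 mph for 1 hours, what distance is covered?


Use the formula: distance = speed x time
Speed = 65 mph, Time = 1 hours
65 x 1 = 65 miles

65 miles


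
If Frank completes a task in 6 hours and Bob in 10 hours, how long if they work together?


Frank's rate: 1/6 of the job per hour
Bob's rate: 1/10 of the job per hour
Combined rate: 1/6 + 1/10 = 4/15 per hour
Time = 1 / (4/15) = 15/4 = 3.75 hours

3.75 hours


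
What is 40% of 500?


Convert percentage to decimal:
40% = 0.4
Multiply:
500 x 0.4 = 200

200


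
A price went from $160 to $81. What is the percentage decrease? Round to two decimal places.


Find the absolute change:
|81 - 160| = 79
Divide by original and multiply by 100:
79 / 160 x 100 = 49.375% ≈ 49.38%

49.38%


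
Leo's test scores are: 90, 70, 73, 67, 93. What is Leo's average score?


Add the scores:
90 + 70 + 73 + 67 + 93 = 393
Divide by the number of tests:
393 / 5 = 78.6

78.6


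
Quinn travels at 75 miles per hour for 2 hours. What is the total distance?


Use the formula: distance = speed x time
Speed = 75 mph, Time = 2 hours
75 x 2 = 150 miles

150 miles


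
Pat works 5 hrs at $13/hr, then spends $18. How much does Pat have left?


Calculate earnings:
5 x $13 = $65
Subtract spending:
$65 - $18 = $47

$47


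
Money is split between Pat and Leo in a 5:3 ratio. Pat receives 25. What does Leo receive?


Find the multiplier:
25 / 5 = 5
Apply to Leo's share:
3 x 5 = 15

15


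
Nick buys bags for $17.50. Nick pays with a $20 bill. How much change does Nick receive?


Start with the amount paid:
$20
Subtract the price:
$20 - $17.50 = $2.50

$2.50


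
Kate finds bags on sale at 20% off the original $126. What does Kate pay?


Calculate the discount amount:
20% of $126 = $25.20
Subtract from original:
$126 - $25.20 = $100.80

$100.80


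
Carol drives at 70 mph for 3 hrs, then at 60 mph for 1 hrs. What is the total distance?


Leg 1 distance:
70 x 3 = 210 miles
Leg 2 distance:
60 x 1 = 60 miles
Total distance:
210 + 60 = 270 miles

270 miles


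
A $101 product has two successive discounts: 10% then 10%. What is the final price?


First discount:
10% of $101 = $10.10
Price after first discount:
$101 - $10.10 = $90.90
Second discount:
10% of $90.90 = $9.09
Final price:
$90.90 - $9.09 = $81.81

$81.81


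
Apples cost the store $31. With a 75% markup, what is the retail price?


Calculate the markup amount:
75% of $31 = $23.25
Add to cost:
$31 + $23.25 = $54.25

$54.25


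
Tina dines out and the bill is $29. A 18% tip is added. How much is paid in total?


Calculate the tip:
18% of $29 = $5.22
Add tip to meal cost:
$29 + $5.22 = $34.22

$34.22


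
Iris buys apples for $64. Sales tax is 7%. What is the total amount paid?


Calculate the tax:
7% of $64 = $4.48
Add tax to price:
$64 + $4.48 = $68.48

$68.48


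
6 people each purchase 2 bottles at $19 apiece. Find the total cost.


Cost per person:
2 x $19 = $38
Group total:
6 x $38 = $228

$228


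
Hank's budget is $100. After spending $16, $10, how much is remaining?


Add up expenses:
$16 + $10 = $26
Subtract from budget:
$100 - $26 = $74

$74


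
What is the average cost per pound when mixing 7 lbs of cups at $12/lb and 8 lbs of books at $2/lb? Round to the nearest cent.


Cost of cups:
7 x $12 = $84
Cost of books:
8 x $2 = $16
Total cost: $84 + $16 = $100
Total weight: 15 lbs
Average: $100 / 15 = $6.6666... ≈ $6.67/lb

$6.67/lb


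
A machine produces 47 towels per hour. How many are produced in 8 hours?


Production rate: 47 towels per hour
Time: 8 hours
Total: 47 x 8 = 376 towels

376 towels


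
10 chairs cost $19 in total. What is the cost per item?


Total cost: $19
Number of items: 10
Unit price: $19 / 10 = $1.90

$1.90


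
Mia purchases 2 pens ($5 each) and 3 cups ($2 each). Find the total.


Cost of pens:
2 x $5 = $10
Cost of cups:
3 x $2 = $6
Add both:
$10 + $6 = $16

$16


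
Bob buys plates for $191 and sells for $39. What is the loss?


Selling price = $39
Cost price = $191
Loss = cost price - selling price:
Loss = $191 - $39 = $152

$152


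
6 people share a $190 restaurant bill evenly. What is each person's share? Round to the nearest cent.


Total bill: $190
Number of people: 6
Each pays: $190 / 6 = $31.6666... ≈ $31.67

$31.67


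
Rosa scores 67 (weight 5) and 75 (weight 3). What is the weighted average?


Weighted sum:
5 x 67 + 3 x 75 = 560
Total weight:
5 + 3 = 8
Weighted average:
560 / 8 = 70

70


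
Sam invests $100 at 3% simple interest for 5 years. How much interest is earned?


Use the formula I = P x R x T / 100
P x R x T = 100 x 3 x 5 = 1500
I = 1500 / 100 = $15

$15


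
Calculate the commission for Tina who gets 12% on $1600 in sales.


Convert rate to decimal:
12% = 0.12
Multiply by sales:
$1600 x 0.12 = $192

$192


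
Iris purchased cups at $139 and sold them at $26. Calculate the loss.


Selling price = $26
Cost price = $139
Loss = cost price - selling price:
Loss = $139 - $26 = $113

$113


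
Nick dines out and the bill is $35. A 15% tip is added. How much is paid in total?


Calculate the tip:
15% of $35 = $5.25
Add tip to meal cost:
$35 + $5.25 = $40.25

$40.25


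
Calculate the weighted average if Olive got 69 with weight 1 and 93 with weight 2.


Weighted sum:
1 x 69 + 2 x 93 = 255
Total weight:
1 + 2 = 3
Weighted average:
255 / 3 = 85

85


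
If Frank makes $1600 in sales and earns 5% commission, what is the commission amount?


Convert rate to decimal:
5% = 0.05
Multiply by sales:
$1600 x 0.05 = $80

$80


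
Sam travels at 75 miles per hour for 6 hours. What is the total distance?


Use the formula: distance = speed x time
Speed = 75 mph, Time = 6 hours
75 x 6 = 450 miles

450 miles


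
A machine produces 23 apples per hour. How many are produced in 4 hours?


Production rate: 23 apples per hour
Time: 4 hours
Total: 23 x 4 = 92 apples

92 apples


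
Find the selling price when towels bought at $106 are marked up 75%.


Calculate the markup amount:
75% of $106 = $79.50
Add to cost:
$106 + $79.50 = $185.50

$185.50


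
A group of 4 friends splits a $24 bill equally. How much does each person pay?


Total bill: $24
Number of people: 4
Each pays: $24 / 4 = $6

$6


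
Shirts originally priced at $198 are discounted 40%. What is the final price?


Calculate the discount amount:
40% of $198 = $79.20
Subtract from original:
$198 - $79.20 = $118.80

$118.80


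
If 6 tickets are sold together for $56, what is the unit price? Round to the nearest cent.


Total cost: $56
Number of items: 6
Unit price: $56 / 6 = $9.3333... ≈ $9.33

$9.33


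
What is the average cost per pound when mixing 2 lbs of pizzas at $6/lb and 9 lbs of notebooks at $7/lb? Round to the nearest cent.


Cost of pizzas:
2 x $6 = $12
Cost of notebooks:
9 x $7 = $63
Total cost: $12 + $63 = $75
Total weight: 11 lbs
Average: $75 / 11 = $6.8181... ≈ $6.82/lb

$6.82/lb


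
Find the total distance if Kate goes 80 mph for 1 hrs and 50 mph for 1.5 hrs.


Leg 1 distance:
80 x 1 = 80 miles
Leg 2 distance:
50 x 1.5 = 75 miles
Total distance:
80 + 75 = 155 miles

155 miles


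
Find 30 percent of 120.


Convert percentage to decimal:
30% = 0.3
Multiply:
120 x 0.3 = 36

36


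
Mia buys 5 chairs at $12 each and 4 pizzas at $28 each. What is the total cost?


Cost of chairs:
5 x $12 = $60
Cost of pizzas:
4 x $28 = $112
Add both:
$60 + $112 = $172

$172


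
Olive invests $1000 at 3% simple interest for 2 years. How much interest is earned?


Use the formula I = P x R x T / 100
P x R x T = 1000 x 3 x 2 = 6000
I = 6000 / 100 = $60

$60


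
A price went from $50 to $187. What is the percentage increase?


Find the absolute change:
|187 - 50| = 137
Divide by original and multiply by 100:
137 / 50 x 100 = 274%

274%


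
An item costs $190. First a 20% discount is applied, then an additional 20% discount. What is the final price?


First discount:
20% of $190 = $38
Price after first discount:
$190 - $38 = $152
Second discount:
20% of $152 = $30.40
Final price:
$152 - $30.40 = $121.60

$121.60


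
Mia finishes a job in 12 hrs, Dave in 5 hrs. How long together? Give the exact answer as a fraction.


Mia's rate: 1/12 of the job per hour
Dave's rate: 1/5 of the job per hour
Combined rate: 1/12 + 1/5 = 17/60 per hour
Time = 1 / (17/60) = 60/17 hours (≈ 3.53 hours)

60/17 hours


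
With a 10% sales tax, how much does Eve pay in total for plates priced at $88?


Calculate the tax:
10% of $88 = $8.80
Add tax to price:
$88 + $8.80 = $96.80

$96.80


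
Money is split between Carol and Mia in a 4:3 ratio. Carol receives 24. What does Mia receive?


Find the multiplier:
24 / 4 = 6
Apply to Mia's share:
3 x 6 = 18

18


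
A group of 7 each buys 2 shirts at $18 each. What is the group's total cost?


Cost per person:
2 x $18 = $36
Group total:
7 x $36 = $252

$252


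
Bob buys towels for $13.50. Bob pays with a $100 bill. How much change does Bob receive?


Start with the amount paid:
$100
Subtract the price:
$100 - $13.50 = $86.50

$86.50


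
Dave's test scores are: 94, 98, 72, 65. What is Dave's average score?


Add the scores:
94 + 98 + 72 + 65 = 329
Divide by the number of tests:
329 / 4 = 82.25

82.25


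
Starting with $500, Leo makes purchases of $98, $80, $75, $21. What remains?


Add up expenses:
$98 + $80 + $75 + $21 = $274
Subtract from budget:
$500 - $274 = $226

$226


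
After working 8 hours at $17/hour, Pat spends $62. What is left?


Calculate earnings:
8 x $17 = $136
Subtract spending:
$136 - $62 = $74

$74
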